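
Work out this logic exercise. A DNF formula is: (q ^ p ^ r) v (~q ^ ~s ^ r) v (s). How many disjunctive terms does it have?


A DNF formula is a disjunction of terms (conjunctions).
Terms are separated by v.
Counting the disjuncts: 3 terms.

3


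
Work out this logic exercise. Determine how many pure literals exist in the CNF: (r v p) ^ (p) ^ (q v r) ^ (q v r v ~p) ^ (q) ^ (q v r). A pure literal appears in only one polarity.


Check each variable for pure literal status:
p: mixed (not pure)
q: pure positive
r: pure positive
Pure literal count = 2

2


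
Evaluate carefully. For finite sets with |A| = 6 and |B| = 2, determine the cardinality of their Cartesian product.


The Cartesian product A x B contains all ordered pairs (a, b).
|A x B| = |A| * |B| = 6 * 2 = 12

12


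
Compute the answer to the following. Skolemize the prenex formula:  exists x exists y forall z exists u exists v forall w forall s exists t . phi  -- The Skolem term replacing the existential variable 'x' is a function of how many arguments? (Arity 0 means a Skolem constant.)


Quantifier prefix: exists x exists y forall z exists u exists v forall w forall s exists t
'x' is existentially quantified at position 1.
No universal quantifiers precede it.
Skolem function arity = 0 (a Skolem constant)

0


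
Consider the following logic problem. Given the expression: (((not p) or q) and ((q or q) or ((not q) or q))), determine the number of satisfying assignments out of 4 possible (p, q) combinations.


Check all 4 assignments:
p=0, q=0: 1
p=0, q=1: 1
p=1, q=0: 0
p=1, q=1: 1
Count of True = 3

3


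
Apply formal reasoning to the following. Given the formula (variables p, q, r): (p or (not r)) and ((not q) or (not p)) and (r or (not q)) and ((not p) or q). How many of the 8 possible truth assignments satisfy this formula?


Evaluate all 8 assignments for p, q, r:
p=0, q=0, r=0: 1
p=0, q=0, r=1: 0
p=0, q=1, r=0: 0
p=0, q=1, r=1: 0
p=1, q=0, r=0: 0
p=1, q=0, r=1: 0
p=1, q=1, r=0: 0
p=1, q=1, r=1: 0
Satisfying count = 1

1


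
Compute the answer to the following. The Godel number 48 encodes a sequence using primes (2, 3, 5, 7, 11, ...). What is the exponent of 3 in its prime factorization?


Factorize 48 by dividing by 3 repeatedly.
Division steps: 3 divides 48 exactly 1 time(s).
Exponent of 3 = 1

1


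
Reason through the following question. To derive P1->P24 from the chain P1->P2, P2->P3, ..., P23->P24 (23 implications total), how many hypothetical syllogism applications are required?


With 23 implications in a chain connecting 24 propositions:
P1->P2, P2->P3, ..., P23->P24
Steps needed = (number of implications) - 1 = 23 - 1 = 22

22


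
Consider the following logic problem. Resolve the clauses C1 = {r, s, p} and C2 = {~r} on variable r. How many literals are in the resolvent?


Remove r from C1 and ~r from C2.
C1 remainder: {s, p}
C2 remainder: {}
Union (resolvent): {p, s}
Resolvent has 2 literal(s).

2


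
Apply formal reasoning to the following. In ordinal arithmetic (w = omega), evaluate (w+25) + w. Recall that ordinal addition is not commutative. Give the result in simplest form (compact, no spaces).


Compute (w+25) + w.
Ordinal + is associative but NOT commutative; for finite n>0, n + w = w but w + n stays w+n.
(w+25) + w = w + (25+w) = w + w = w*2 (the finite tail 25 is absorbed by the right w).
Result = w*2

w*2


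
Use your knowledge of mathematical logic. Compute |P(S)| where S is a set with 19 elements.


The power set of a set with n elements has 2^n elements.
|P(S)| = 2^19 = 524288

524288


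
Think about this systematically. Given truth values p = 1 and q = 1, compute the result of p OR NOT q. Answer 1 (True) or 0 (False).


p = 1, q = 1
Operation: p OR NOT q
Evaluate: 1 OR NOT 1 = 1

1


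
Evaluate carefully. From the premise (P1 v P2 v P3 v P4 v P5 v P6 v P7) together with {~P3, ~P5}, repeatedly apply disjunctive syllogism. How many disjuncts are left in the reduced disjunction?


Original disjuncts (7): P1, P2, P3, P4, P5, P6, P7
Negated (eliminate): ~P3, ~P5
Remaining disjuncts: P1, P2, P4, P6, P7
Count = 7 - 2 = 5

5


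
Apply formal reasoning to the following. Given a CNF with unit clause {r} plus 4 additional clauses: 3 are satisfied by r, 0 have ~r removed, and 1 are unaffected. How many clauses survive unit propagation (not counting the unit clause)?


Satisfied (removed): 3
Shortened (remain): 0
Unchanged (remain): 1
Remaining = 0 + 1 = 1

1


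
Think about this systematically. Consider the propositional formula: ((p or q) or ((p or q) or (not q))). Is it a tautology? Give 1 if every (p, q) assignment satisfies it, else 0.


Check all 4 assignments:
p=0, q=0: 1
p=0, q=1: 1
p=1, q=0: 1
p=1, q=1: 1
Satisfying count = 4/4.
Tautology iff count = 4: yes.

1


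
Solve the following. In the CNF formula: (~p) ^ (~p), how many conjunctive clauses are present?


A CNF formula is a conjunction of clauses.
Clauses are separated by ^.
Counting the conjuncts: 2 clauses.

2


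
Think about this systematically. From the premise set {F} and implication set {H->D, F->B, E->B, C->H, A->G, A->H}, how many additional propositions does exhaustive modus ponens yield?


Initial facts: {F}
Apply modus ponens to closure:
  F and F->B  =>  B
Final known: {B, F}
New propositions: {B}
Count = 1

1


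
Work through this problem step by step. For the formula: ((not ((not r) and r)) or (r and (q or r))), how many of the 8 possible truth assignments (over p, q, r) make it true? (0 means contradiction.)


Check all 8 assignments:
p=0, q=0, r=0: 1
p=0, q=0, r=1: 1
p=0, q=1, r=0: 1
p=0, q=1, r=1: 1
p=1, q=0, r=0: 1
p=1, q=0, r=1: 1
p=1, q=1, r=0: 1
p=1, q=1, r=1: 1
Count of True = 8

8


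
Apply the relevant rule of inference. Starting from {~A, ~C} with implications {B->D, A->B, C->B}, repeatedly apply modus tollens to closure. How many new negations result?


Initial negated facts: {~A, ~C}
Apply modus tollens to closure:
  (no implication fires)
Final negated: {~A, ~C}
New negations: {(none)}
Count = 0

0


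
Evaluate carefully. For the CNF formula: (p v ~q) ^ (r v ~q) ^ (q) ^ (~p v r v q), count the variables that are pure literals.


Check each variable for pure literal status:
p: mixed (not pure)
q: mixed (not pure)
r: pure positive
Pure literal count = 1

1


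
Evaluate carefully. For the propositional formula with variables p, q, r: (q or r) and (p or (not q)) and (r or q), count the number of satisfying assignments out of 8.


Evaluate all 8 assignments for p, q, r:
p=0, q=0, r=0: 0
p=0, q=0, r=1: 1
p=0, q=1, r=0: 0
p=0, q=1, r=1: 0
p=1, q=0, r=0: 0
p=1, q=0, r=1: 1
p=1, q=1, r=0: 1
p=1, q=1, r=1: 1
Satisfying count = 4

4


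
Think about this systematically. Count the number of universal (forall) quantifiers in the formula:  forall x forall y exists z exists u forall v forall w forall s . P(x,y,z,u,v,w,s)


Quantifier prefix: forall x forall y exists z exists u forall v forall w forall s
Mark each quantifier type:
  U U E E U U U
Universal count = 5, Existential count = 2
Asked for universal (forall) quantifiers: 5

5


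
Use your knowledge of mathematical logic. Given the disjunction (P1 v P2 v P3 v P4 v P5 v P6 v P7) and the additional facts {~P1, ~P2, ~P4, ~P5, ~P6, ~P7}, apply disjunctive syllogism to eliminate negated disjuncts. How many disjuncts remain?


Original disjuncts (7): P1, P2, P3, P4, P5, P6, P7
Negated (eliminate): ~P1, ~P2, ~P4, ~P5, ~P6, ~P7
Remaining disjuncts: P3
Count = 7 - 6 = 1

1


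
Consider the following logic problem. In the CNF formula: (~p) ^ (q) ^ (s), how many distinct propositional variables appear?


Identify each variable that appears in the formula.
Variables found: p, q, s
Count = 3

3


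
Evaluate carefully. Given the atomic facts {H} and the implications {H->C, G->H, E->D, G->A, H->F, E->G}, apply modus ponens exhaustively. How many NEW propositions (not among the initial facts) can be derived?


Initial facts: {H}
Apply modus ponens to closure:
  H and H->C  =>  C
  H and H->F  =>  F
Final known: {C, F, H}
New propositions: {C, F}
Count = 2

2


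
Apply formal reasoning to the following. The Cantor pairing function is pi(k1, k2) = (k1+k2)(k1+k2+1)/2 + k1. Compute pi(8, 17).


k1 + k2 = 25
(k1+k2)(k1+k2+1)/2 = 25 * 26 / 2 = 325
pi = 325 + 8 = 333

333


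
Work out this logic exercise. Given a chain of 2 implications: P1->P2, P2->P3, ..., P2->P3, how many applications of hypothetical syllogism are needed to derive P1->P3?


With 2 implications in a chain connecting 3 propositions:
P1->P2, P2->P3, ..., P2->P3
Steps needed = (number of implications) - 1 = 2 - 1 = 1

1


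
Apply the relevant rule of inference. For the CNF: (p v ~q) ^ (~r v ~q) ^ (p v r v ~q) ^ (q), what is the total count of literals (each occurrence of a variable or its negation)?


Counting literals in each clause:
Clause 1: 2 literal(s)
Clause 2: 2 literal(s)
Clause 3: 3 literal(s)
Clause 4: 1 literal(s)
Total = 8

8


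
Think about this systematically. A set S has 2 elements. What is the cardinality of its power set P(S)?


The power set of a set with n elements has 2^n elements.
|P(S)| = 2^2 = 4

4


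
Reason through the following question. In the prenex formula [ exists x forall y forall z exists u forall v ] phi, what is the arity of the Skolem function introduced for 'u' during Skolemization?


Quantifier prefix: exists x forall y forall z exists u forall v
'u' is existentially quantified at position 4.
Universal variables preceding it: y, z
Skolem function arity = 2

2


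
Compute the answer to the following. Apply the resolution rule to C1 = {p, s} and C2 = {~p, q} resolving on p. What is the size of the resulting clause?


Remove p from C1 and ~p from C2.
C1 remainder: {s}
C2 remainder: {q}
Union (resolvent): {q, s}
Resolvent has 2 literal(s).

2


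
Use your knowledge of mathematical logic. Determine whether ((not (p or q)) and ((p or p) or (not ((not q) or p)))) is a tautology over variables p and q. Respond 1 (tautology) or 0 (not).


Check all 4 assignments:
p=0, q=0: 0
p=0, q=1: 0
p=1, q=0: 0
p=1, q=1: 0
Satisfying count = 0/4.
Tautology iff count = 4: no.

0


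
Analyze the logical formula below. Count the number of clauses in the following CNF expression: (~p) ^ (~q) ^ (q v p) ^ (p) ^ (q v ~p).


A CNF formula is a conjunction of clauses.
Clauses are separated by ^.
Counting the conjuncts: 5 clauses.

5


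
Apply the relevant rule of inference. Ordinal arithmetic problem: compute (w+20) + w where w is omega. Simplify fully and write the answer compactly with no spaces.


Compute (w+20) + w.
Ordinal + is associative but NOT commutative; for finite n>0, n + w = w but w + n stays w+n.
(w+20) + w = w + (20+w) = w + w = w*2 (the finite tail 20 is absorbed by the right w).
Result = w*2

w*2


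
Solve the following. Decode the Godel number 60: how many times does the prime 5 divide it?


Factorize 60 by dividing by 5 repeatedly.
Division steps: 5 divides 60 exactly 1 time(s).
Exponent of 5 = 1

1


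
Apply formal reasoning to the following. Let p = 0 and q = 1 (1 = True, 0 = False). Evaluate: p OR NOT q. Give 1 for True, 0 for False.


p = 0, q = 1
Operation: p OR NOT q
Evaluate: 0 OR NOT 1 = 0

0


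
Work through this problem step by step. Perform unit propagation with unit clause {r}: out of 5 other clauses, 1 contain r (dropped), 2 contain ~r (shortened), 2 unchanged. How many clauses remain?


Satisfied (removed): 1
Shortened (remain): 2
Unchanged (remain): 2
Remaining = 2 + 2 = 4

4


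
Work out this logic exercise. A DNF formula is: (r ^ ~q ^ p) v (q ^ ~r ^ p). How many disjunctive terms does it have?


A DNF formula is a disjunction of terms (conjunctions).
Terms are separated by v.
Counting the disjuncts: 2 terms.

2


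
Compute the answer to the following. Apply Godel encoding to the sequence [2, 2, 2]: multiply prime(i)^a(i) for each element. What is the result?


Encode each element as an exponent of the corresponding prime:
  2^2 = 4
  3^2 = 9
  5^2 = 25
Product = 4 * 9 * 25 = 900

900


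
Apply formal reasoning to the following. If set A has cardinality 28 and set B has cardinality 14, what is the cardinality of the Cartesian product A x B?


The Cartesian product A x B contains all ordered pairs (a, b).
|A x B| = |A| * |B| = 28 * 14 = 392

392


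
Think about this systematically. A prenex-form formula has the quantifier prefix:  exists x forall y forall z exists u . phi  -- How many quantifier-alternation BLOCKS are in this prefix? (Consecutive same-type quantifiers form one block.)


Quantifier-type sequence: E A A E  (A=forall, E=exists)
Group into maximal same-type runs:
  Ex1 | Ax2 | Ex1
Number of blocks = 3

3


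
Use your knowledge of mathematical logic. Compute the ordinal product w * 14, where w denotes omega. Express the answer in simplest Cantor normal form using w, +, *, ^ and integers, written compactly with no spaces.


Compute w * 14.
Ordinal * is associative and left-distributive over +, but NOT commutative; for finite n>1, n*w = w but w*n stays w*n.
w * 14 means 14 copies of w concatenated: w*14.
Result = w*14

w*14


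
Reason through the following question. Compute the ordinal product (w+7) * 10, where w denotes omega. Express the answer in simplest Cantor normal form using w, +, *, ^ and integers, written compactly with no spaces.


Compute (w+7) * 10.
Ordinal * is associative and left-distributive over +, but NOT commutative; for finite n>1, n*w = w but w*n stays w*n.
(w+7) * 10 = (w+7) repeated 10 times. Each intermediate +7 is absorbed by the following w; only the last survives: w*10+7.
Result = w*10+7

w*10+7


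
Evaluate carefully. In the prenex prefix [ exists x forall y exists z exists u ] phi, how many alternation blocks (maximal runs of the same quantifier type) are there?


Quantifier-type sequence: E A E E  (A=forall, E=exists)
Group into maximal same-type runs:
  Ex1 | Ax1 | Ex2
Number of blocks = 3

3


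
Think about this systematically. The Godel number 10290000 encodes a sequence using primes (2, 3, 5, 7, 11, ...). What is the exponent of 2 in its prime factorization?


Factorize 10290000 by dividing by 2 repeatedly.
Division steps: 2 divides 10290000 exactly 4 time(s).
Exponent of 2 = 4

4


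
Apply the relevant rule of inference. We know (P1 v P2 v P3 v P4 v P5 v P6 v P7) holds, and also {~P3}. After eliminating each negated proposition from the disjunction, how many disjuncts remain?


Original disjuncts (7): P1, P2, P3, P4, P5, P6, P7
Negated (eliminate): ~P3
Remaining disjuncts: P1, P2, P4, P5, P6, P7
Count = 7 - 1 = 6

6


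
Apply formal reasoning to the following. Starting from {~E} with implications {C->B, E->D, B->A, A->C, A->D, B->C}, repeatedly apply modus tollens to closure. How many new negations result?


Initial negated facts: {~E}
Apply modus tollens to closure:
  (no implication fires)
Final negated: {~E}
New negations: {(none)}
Count = 0

0


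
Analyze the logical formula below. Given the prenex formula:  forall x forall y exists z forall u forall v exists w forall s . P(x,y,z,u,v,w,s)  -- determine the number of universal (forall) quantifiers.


Quantifier prefix: forall x forall y exists z forall u forall v exists w forall s
Mark each quantifier type:
  U U E U U E U
Universal count = 5, Existential count = 2
Asked for universal (forall) quantifiers: 5

5


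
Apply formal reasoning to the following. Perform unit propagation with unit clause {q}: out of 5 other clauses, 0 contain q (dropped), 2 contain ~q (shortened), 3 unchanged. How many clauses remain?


Satisfied (removed): 0
Shortened (remain): 2
Unchanged (remain): 3
Remaining = 2 + 3 = 5

5


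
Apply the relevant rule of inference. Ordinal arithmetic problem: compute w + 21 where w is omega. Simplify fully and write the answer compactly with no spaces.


Compute w + 21.
Ordinal + is associative but NOT commutative; for finite n>0, n + w = w but w + n stays w+n.
w + 21 is already in normal form (a successor ordinal beyond w).
Result = w+21

w+21


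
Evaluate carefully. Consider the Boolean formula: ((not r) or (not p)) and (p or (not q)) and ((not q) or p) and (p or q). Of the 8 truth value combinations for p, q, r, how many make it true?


Evaluate all 8 assignments for p, q, r:
p=0, q=0, r=0: 0
p=0, q=0, r=1: 0
p=0, q=1, r=0: 0
p=0, q=1, r=1: 0
p=1, q=0, r=0: 1
p=1, q=0, r=1: 0
p=1, q=1, r=0: 1
p=1, q=1, r=1: 0
Satisfying count = 2

2


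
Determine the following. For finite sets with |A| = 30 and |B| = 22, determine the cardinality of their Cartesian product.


The Cartesian product A x B contains all ordered pairs (a, b).
|A x B| = |A| * |B| = 30 * 22 = 660

660


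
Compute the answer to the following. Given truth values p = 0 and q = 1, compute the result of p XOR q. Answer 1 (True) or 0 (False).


p = 0, q = 1
Operation: p XOR q
Evaluate: 0 XOR 1 = 1

1


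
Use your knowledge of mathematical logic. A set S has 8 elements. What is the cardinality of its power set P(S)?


The power set of a set with n elements has 2^n elements.
|P(S)| = 2^8 = 256

256


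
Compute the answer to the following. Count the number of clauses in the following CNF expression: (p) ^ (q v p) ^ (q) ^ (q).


A CNF formula is a conjunction of clauses.
Clauses are separated by ^.
Counting the conjuncts: 4 clauses.

4


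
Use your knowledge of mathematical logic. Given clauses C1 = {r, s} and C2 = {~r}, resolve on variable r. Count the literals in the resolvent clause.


Remove r from C1 and ~r from C2.
C1 remainder: {s}
C2 remainder: {}
Union (resolvent): {s}
Resolvent has 1 literal(s).

1


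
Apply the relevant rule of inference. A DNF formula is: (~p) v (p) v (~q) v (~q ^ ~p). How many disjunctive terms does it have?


A DNF formula is a disjunction of terms (conjunctions).
Terms are separated by v.
Counting the disjuncts: 4 terms.

4


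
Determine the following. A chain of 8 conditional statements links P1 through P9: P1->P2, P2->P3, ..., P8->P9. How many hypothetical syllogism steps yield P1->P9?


With 8 implications in a chain connecting 9 propositions:
P1->P2, P2->P3, ..., P8->P9
Steps needed = (number of implications) - 1 = 8 - 1 = 7

7


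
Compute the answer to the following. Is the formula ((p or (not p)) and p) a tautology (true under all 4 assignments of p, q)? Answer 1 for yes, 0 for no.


Check all 4 assignments:
p=0, q=0: 0
p=0, q=1: 0
p=1, q=0: 1
p=1, q=1: 1
Satisfying count = 2/4.
Tautology iff count = 4: no.

0


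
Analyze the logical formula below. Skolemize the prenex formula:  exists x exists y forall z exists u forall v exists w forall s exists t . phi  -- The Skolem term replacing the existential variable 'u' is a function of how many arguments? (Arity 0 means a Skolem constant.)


Quantifier prefix: exists x exists y forall z exists u forall v exists w forall s exists t
'u' is existentially quantified at position 4.
Universal variables preceding it: z
Skolem function arity = 1

1


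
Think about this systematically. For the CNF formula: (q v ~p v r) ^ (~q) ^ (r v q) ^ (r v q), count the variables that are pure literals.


Check each variable for pure literal status:
p: pure negative
q: mixed (not pure)
r: pure positive
Pure literal count = 2

2


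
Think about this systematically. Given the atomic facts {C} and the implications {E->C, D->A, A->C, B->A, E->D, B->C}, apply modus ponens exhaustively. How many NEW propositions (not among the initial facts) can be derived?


Initial facts: {C}
Apply modus ponens to closure:
  (no implication fires)
Final known: {C}
New propositions: {(none)}
Count = 0

0


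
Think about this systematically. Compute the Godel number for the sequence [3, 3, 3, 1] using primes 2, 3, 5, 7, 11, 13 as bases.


Encode each element as an exponent of the corresponding prime:
  2^3 = 8
  3^3 = 27
  5^3 = 125
  7^1 = 7
Product = 8 * 27 * 125 * 7 = 189000

189000


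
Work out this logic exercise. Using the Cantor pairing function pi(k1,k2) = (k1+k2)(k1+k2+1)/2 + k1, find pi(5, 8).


k1 + k2 = 13
(k1+k2)(k1+k2+1)/2 = 13 * 14 / 2 = 91
pi = 91 + 5 = 96

96


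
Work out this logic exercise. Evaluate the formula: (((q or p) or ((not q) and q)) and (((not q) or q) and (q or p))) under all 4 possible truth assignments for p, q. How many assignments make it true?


Check all 4 assignments:
p=0, q=0: 0
p=0, q=1: 1
p=1, q=0: 1
p=1, q=1: 1
Count of True = 3

3


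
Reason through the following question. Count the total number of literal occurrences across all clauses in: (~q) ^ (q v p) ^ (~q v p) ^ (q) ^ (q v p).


Counting literals in each clause:
Clause 1: 1 literal(s)
Clause 2: 2 literal(s)
Clause 3: 2 literal(s)
Clause 4: 1 literal(s)
Clause 5: 2 literal(s)
Total = 8

8


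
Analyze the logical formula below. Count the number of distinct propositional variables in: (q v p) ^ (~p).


Identify each variable that appears in the formula.
Variables found: p, q
Count = 2

2


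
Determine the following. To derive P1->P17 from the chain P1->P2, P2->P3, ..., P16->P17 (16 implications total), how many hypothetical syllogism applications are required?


With 16 implications in a chain connecting 17 propositions:
P1->P2, P2->P3, ..., P16->P17
Steps needed = (number of implications) - 1 = 16 - 1 = 15

15


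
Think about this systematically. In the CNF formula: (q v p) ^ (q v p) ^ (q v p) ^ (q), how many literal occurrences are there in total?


Counting literals in each clause:
Clause 1: 2 literal(s)
Clause 2: 2 literal(s)
Clause 3: 2 literal(s)
Clause 4: 1 literal(s)
Total = 7

7


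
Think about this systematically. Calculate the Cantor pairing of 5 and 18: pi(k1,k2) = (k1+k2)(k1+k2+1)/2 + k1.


k1 + k2 = 23
(k1+k2)(k1+k2+1)/2 = 23 * 24 / 2 = 276
pi = 276 + 5 = 281

281


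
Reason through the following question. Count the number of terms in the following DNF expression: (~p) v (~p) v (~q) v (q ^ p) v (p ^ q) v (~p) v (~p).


A DNF formula is a disjunction of terms (conjunctions).
Terms are separated by v.
Counting the disjuncts: 7 terms.

7


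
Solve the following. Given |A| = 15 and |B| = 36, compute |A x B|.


The Cartesian product A x B contains all ordered pairs (a, b).
|A x B| = |A| * |B| = 15 * 36 = 540

540


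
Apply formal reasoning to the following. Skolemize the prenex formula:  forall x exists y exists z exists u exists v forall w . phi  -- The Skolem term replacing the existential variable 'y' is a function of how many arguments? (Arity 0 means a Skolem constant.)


Quantifier prefix: forall x exists y exists z exists u exists v forall w
'y' is existentially quantified at position 2.
Universal variables preceding it: x
Skolem function arity = 1

1


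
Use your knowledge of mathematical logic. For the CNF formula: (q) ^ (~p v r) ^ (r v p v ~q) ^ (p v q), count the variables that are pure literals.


Check each variable for pure literal status:
p: mixed (not pure)
q: mixed (not pure)
r: pure positive
Pure literal count = 1

1


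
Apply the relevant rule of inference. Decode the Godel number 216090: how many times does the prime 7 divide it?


Factorize 216090 by dividing by 7 repeatedly.
Division steps: 7 divides 216090 exactly 4 time(s).
Exponent of 7 = 4

4


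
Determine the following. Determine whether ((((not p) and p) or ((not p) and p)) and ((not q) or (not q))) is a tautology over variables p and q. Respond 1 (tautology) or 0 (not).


Check all 4 assignments:
p=0, q=0: 0
p=0, q=1: 0
p=1, q=0: 0
p=1, q=1: 0
Satisfying count = 0/4.
Tautology iff count = 4: no.

0


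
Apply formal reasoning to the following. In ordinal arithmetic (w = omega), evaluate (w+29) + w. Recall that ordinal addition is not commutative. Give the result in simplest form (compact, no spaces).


Compute (w+29) + w.
Ordinal + is associative but NOT commutative; for finite n>0, n + w = w but w + n stays w+n.
(w+29) + w = w + (29+w) = w + w = w*2 (the finite tail 29 is absorbed by the right w).
Result = w*2

w*2


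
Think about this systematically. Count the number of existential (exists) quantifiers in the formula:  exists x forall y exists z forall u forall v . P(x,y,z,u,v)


Quantifier prefix: exists x forall y exists z forall u forall v
Mark each quantifier type:
  E U E U U
Universal count = 3, Existential count = 2
Asked for existential (exists) quantifiers: 2

2


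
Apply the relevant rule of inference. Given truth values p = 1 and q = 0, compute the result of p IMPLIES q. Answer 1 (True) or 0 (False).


p = 1, q = 0
Operation: p IMPLIES q
Evaluate: 1 IMPLIES 0 = 0

0


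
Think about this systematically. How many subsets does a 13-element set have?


The power set of a set with n elements has 2^n elements.
|P(S)| = 2^13 = 8192

8192


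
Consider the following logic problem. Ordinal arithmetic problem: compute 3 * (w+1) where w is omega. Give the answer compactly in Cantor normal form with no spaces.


Compute 3 * (w+1).
Ordinal * is associative and left-distributive over +, but NOT commutative; for finite n>1, n*w = w but w*n stays w*n.
By left-distributivity: 3 * (w+1) = 3*w + 3*1 = w + 3 = w+3.
Result = w+3

w+3


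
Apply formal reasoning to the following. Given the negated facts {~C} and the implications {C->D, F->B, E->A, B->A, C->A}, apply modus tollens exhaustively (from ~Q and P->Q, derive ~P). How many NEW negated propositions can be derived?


Initial negated facts: {~C}
Apply modus tollens to closure:
  (no implication fires)
Final negated: {~C}
New negations: {(none)}
Count = 0

0


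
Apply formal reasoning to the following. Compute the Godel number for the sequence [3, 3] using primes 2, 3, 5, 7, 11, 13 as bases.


Encode each element as an exponent of the corresponding prime:
  2^3 = 8
  3^3 = 27
Product = 8 * 27 = 216

216


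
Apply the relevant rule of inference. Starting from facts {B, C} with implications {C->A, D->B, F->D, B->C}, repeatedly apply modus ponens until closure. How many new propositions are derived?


Initial facts: {B, C}
Apply modus ponens to closure:
  C and C->A  =>  A
Final known: {A, B, C}
New propositions: {A}
Count = 1

1


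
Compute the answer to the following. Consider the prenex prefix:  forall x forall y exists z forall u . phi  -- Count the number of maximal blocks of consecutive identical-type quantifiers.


Quantifier-type sequence: A A E A  (A=forall, E=exists)
Group into maximal same-type runs:
  Ax2 | Ex1 | Ax1
Number of blocks = 3

3


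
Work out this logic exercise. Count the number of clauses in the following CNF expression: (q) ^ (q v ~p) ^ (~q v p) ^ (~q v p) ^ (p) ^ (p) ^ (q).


A CNF formula is a conjunction of clauses.
Clauses are separated by ^.
Counting the conjuncts: 7 clauses.

7


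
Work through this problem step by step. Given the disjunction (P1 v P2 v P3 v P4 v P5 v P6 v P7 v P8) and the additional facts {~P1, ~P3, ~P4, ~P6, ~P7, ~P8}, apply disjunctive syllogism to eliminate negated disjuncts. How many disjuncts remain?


Original disjuncts (8): P1, P2, P3, P4, P5, P6, P7, P8
Negated (eliminate): ~P1, ~P3, ~P4, ~P6, ~P7, ~P8
Remaining disjuncts: P2, P5
Count = 8 - 6 = 2

2


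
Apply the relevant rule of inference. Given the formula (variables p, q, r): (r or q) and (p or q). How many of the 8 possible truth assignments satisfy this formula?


Evaluate all 8 assignments for p, q, r:
p=0, q=0, r=0: 0
p=0, q=0, r=1: 0
p=0, q=1, r=0: 1
p=0, q=1, r=1: 1
p=1, q=0, r=0: 0
p=1, q=0, r=1: 1
p=1, q=1, r=0: 1
p=1, q=1, r=1: 1
Satisfying count = 5

5


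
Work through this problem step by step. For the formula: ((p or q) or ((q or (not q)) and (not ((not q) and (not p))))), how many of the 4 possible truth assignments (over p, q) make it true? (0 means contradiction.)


Check all 4 assignments:
p=0, q=0: 0
p=0, q=1: 1
p=1, q=0: 1
p=1, q=1: 1
Count of True = 3

3


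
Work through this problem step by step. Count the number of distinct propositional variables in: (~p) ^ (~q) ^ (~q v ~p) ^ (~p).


Identify each variable that appears in the formula.
Variables found: p, q
Count = 2

2


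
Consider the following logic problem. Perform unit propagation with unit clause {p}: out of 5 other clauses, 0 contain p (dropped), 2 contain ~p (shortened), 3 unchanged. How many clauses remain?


Satisfied (removed): 0
Shortened (remain): 2
Unchanged (remain): 3
Remaining = 2 + 3 = 5

5


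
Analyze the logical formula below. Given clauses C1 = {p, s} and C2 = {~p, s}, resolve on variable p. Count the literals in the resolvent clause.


Remove p from C1 and ~p from C2.
C1 remainder: {s}
C2 remainder: {s}
Union (resolvent): {s}
Resolvent has 1 literal(s).

1


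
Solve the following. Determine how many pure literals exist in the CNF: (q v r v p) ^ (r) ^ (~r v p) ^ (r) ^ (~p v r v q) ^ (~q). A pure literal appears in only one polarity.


Check each variable for pure literal status:
p: mixed (not pure)
q: mixed (not pure)
r: mixed (not pure)
Pure literal count = 0

0


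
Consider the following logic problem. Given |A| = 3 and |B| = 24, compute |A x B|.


The Cartesian product A x B contains all ordered pairs (a, b).
|A x B| = |A| * |B| = 3 * 24 = 72

72


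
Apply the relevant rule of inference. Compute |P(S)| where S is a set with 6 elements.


The power set of a set with n elements has 2^n elements.
|P(S)| = 2^6 = 64

64


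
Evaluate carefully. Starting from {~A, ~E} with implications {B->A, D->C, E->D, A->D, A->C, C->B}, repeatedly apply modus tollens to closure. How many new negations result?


Initial negated facts: {~A, ~E}
Apply modus tollens to closure:
  ~A and B->A  =>  ~B
  ~B and C->B  =>  ~C
  ~C and D->C  =>  ~D
Final negated: {~A, ~B, ~C, ~D, ~E}
New negations: {~B, ~C, ~D}
Count = 3

3


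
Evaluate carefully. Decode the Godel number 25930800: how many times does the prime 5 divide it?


Factorize 25930800 by dividing by 5 repeatedly.
Division steps: 5 divides 25930800 exactly 2 time(s).
Exponent of 5 = 2

2


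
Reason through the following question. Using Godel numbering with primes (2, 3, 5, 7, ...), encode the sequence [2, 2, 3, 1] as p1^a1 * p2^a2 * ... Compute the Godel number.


Encode each element as an exponent of the corresponding prime:
  2^2 = 4
  3^2 = 9
  5^3 = 125
  7^1 = 7
Product = 4 * 9 * 125 * 7 = 31500

31500


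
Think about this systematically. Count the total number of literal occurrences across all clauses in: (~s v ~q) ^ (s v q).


Counting literals in each clause:
Clause 1: 2 literal(s)
Clause 2: 2 literal(s)
Total = 4

4


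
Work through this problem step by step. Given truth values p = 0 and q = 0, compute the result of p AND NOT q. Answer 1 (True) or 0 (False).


p = 0, q = 0
Operation: p AND NOT q
Evaluate: 0 AND NOT 0 = 0

0


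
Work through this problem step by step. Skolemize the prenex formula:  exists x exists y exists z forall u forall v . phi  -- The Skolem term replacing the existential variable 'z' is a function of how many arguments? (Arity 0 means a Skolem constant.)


Quantifier prefix: exists x exists y exists z forall u forall v
'z' is existentially quantified at position 3.
No universal quantifiers precede it.
Skolem function arity = 0 (a Skolem constant)

0


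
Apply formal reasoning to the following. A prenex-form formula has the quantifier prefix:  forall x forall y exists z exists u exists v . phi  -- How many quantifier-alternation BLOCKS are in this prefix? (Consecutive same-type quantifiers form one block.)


Quantifier-type sequence: A A E E E  (A=forall, E=exists)
Group into maximal same-type runs:
  Ax2 | Ex3
Number of blocks = 2

2


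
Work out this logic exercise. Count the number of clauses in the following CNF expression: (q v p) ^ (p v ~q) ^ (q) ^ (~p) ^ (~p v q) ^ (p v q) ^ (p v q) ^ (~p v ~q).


A CNF formula is a conjunction of clauses.
Clauses are separated by ^.
Counting the conjuncts: 8 clauses.

8


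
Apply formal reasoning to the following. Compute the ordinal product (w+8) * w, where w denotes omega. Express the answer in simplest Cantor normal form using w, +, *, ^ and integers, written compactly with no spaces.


Compute (w+8) * w.
Ordinal * is associative and left-distributive over +, but NOT commutative; for finite n>1, n*w = w but w*n stays w*n.
(w+8) * w = sup{(w+8)*k : k<w} = sup{w*k+8} = w^2 (the +8 tail is absorbed in the limit).
Result = w^2

w^2


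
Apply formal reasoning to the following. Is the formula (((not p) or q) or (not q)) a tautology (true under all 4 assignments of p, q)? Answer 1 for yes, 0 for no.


Check all 4 assignments:
p=0, q=0: 1
p=0, q=1: 1
p=1, q=0: 1
p=1, q=1: 1
Satisfying count = 4/4.
Tautology iff count = 4: yes.

1


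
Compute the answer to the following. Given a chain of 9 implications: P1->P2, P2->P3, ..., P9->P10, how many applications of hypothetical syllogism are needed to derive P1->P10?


With 9 implications in a chain connecting 10 propositions:
P1->P2, P2->P3, ..., P9->P10
Steps needed = (number of implications) - 1 = 9 - 1 = 8

8


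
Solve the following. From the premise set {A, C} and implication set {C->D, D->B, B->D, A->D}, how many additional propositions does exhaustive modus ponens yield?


Initial facts: {A, C}
Apply modus ponens to closure:
  C and C->D  =>  D
  D and D->B  =>  B
Final known: {A, B, C, D}
New propositions: {B, D}
Count = 2

2


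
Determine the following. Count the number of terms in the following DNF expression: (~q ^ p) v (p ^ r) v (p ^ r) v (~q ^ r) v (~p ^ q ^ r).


A DNF formula is a disjunction of terms (conjunctions).
Terms are separated by v.
Counting the disjuncts: 5 terms.

5


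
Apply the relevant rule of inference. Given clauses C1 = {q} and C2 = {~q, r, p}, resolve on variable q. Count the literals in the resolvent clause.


Remove q from C1 and ~q from C2.
C1 remainder: {}
C2 remainder: {r, p}
Union (resolvent): {p, r}
Resolvent has 2 literal(s).

2


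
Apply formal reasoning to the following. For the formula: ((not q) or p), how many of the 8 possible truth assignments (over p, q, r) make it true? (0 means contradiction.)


Check all 8 assignments:
p=0, q=0, r=0: 1
p=0, q=0, r=1: 1
p=0, q=1, r=0: 0
p=0, q=1, r=1: 0
p=1, q=0, r=0: 1
p=1, q=0, r=1: 1
p=1, q=1, r=0: 1
p=1, q=1, r=1: 1
Count of True = 6

6


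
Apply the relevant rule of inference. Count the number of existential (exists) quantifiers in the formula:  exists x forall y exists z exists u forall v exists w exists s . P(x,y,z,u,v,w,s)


Quantifier prefix: exists x forall y exists z exists u forall v exists w exists s
Mark each quantifier type:
  E U E E U E E
Universal count = 2, Existential count = 5
Asked for existential (exists) quantifiers: 5

5


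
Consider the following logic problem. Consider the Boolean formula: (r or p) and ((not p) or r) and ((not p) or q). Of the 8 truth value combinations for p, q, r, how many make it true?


Evaluate all 8 assignments for p, q, r:
p=0, q=0, r=0: 0
p=0, q=0, r=1: 1
p=0, q=1, r=0: 0
p=0, q=1, r=1: 1
p=1, q=0, r=0: 0
p=1, q=0, r=1: 0
p=1, q=1, r=0: 0
p=1, q=1, r=1: 1
Satisfying count = 3

3


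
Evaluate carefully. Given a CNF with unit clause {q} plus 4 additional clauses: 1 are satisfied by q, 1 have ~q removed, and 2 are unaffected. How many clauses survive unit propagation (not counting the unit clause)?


Satisfied (removed): 1
Shortened (remain): 1
Unchanged (remain): 2
Remaining = 1 + 2 = 3

3


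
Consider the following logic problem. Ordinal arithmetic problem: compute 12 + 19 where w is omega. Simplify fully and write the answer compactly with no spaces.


Compute 12 + 19.
Ordinal + is associative but NOT commutative; for finite n>0, n + w = w but w + n stays w+n.
Both operands finite; ordinal + agrees with natural +: 12 + 19 = 31.
Result = 31

31


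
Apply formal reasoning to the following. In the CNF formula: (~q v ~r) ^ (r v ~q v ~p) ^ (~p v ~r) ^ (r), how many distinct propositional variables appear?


Identify each variable that appears in the formula.
Variables found: p, q, r
Count = 3

3


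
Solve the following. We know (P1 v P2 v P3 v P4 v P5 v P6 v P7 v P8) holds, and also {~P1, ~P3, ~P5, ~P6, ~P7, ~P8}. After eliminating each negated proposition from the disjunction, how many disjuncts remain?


Original disjuncts (8): P1, P2, P3, P4, P5, P6, P7, P8
Negated (eliminate): ~P1, ~P3, ~P5, ~P6, ~P7, ~P8
Remaining disjuncts: P2, P4
Count = 8 - 6 = 2

2


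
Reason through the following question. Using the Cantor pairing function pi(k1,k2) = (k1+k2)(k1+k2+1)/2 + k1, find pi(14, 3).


k1 + k2 = 17
(k1+k2)(k1+k2+1)/2 = 17 * 18 / 2 = 153
pi = 153 + 14 = 167

167


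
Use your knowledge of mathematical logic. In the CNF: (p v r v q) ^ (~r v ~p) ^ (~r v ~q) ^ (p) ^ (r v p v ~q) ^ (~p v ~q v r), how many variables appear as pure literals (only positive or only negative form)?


Check each variable for pure literal status:
p: mixed (not pure)
q: mixed (not pure)
r: mixed (not pure)
Pure literal count = 0

0


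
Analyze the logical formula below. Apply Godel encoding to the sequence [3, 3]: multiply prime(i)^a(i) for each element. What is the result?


Encode each element as an exponent of the corresponding prime:
  2^3 = 8
  3^3 = 27
Product = 8 * 27 = 216

216


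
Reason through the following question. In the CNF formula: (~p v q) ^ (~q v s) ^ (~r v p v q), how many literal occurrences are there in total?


Counting literals in each clause:
Clause 1: 2 literal(s)
Clause 2: 2 literal(s)
Clause 3: 3 literal(s)
Total = 7

7


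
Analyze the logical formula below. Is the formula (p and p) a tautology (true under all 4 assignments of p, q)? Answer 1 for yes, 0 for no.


Check all 4 assignments:
p=0, q=0: 0
p=0, q=1: 0
p=1, q=0: 1
p=1, q=1: 1
Satisfying count = 2/4.
Tautology iff count = 4: no.

0


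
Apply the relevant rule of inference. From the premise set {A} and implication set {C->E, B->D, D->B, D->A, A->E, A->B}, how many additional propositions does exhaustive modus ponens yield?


Initial facts: {A}
Apply modus ponens to closure:
  A and A->E  =>  E
  A and A->B  =>  B
  B and B->D  =>  D
Final known: {A, B, D, E}
New propositions: {B, D, E}
Count = 3

3


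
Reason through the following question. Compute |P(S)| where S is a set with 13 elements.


The power set of a set with n elements has 2^n elements.
|P(S)| = 2^13 = 8192

8192


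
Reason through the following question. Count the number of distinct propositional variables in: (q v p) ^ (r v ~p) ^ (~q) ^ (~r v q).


Identify each variable that appears in the formula.
Variables found: p, q, r
Count = 3

3


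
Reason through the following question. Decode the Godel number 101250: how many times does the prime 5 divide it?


Factorize 101250 by dividing by 5 repeatedly.
Division steps: 5 divides 101250 exactly 4 time(s).
Exponent of 5 = 4

4


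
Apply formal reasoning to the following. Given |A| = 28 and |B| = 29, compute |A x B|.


The Cartesian product A x B contains all ordered pairs (a, b).
|A x B| = |A| * |B| = 28 * 29 = 812

812


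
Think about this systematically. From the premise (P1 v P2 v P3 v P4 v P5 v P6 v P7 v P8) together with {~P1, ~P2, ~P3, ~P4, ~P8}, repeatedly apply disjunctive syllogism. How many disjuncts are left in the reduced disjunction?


Original disjuncts (8): P1, P2, P3, P4, P5, P6, P7, P8
Negated (eliminate): ~P1, ~P2, ~P3, ~P4, ~P8
Remaining disjuncts: P5, P6, P7
Count = 8 - 5 = 3

3


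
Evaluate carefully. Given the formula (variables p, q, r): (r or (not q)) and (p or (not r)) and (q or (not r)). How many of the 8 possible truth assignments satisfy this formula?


Evaluate all 8 assignments for p, q, r:
p=0, q=0, r=0: 1
p=0, q=0, r=1: 0
p=0, q=1, r=0: 0
p=0, q=1, r=1: 0
p=1, q=0, r=0: 1
p=1, q=0, r=1: 0
p=1, q=1, r=0: 0
p=1, q=1, r=1: 1
Satisfying count = 3

3
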